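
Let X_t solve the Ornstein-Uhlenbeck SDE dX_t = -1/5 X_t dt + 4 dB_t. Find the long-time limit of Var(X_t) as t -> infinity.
lim Var(X_t) = 40

The OU SDE dX = -theta X dt + sigma dB admits the integrating factor exp(theta t): d(exp(theta t) X_t) = sigma exp(theta t) dB_t. Integrating from 0 to t gives X_t = x_0 * exp(-theta t) + sigma * int_0^t exp(-theta (t-s)) dB_s for any initial x_0. The Itô integral has variance (by the Itô isometry) sigma^2 * int_0^t exp(-2 theta (t - s)) ds = sigma^2 * (1 - exp(-2 theta t)) / (2 theta), independent of x_0.
With theta = 1/5, sigma = 4:
  Var(X_t) = (4)^2 * (1 - exp(-2*1/5 t)) / (2 * 1/5) = 40 - 40*exp(-2*t/5).
As t -> infinity, exp(-2*1/5 t) -> 0, so the stationary variance is sigma^2 / (2 theta) = 40.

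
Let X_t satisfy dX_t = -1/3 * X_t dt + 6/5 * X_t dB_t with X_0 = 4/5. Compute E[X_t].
E[X_t] = 4*exp(-t/3)/5

For GBM dX = mu X dt + sigma X dB with X_0 = x_0, apply Itô to Y = log X: dY = (mu - sigma^2/2) dt + sigma dB, so Y_t = log(x_0) + (mu - sigma^2/2) t + sigma B_t and hence X_t = x_0 * exp((mu - sigma^2/2) t + sigma B_t).
With mu = -1/3, sigma = 6/5, x_0 = 4/5, this gives:
  X_t = 4/5 * exp((-79/75) * t + (6/5) * B_t).
Since sigma*B_t ~ Normal(0, sigma^2 t), E[exp(sigma*B_t)] = exp(sigma^2 t / 2); so E[X_t] = x_0 * exp((mu - sigma^2/2) t) * exp(sigma^2 t / 2) = x_0 * exp(mu t) = 4*exp(-t/3)/5.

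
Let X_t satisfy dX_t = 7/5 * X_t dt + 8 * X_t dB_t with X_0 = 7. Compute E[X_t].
E[X_t] = 7*exp(7*t/5)

For GBM dX = mu X dt + sigma X dB with X_0 = x_0, apply Itô to Y = log X: dY = (mu - sigma^2/2) dt + sigma dB, so Y_t = log(x_0) + (mu - sigma^2/2) t + sigma B_t and hence X_t = x_0 * exp((mu - sigma^2/2) t + sigma B_t).
With mu = 7/5, sigma = 8, x_0 = 7, this gives:
  X_t = 7 * exp((-153/5) * t + (8) * B_t).
Since sigma*B_t ~ Normal(0, sigma^2 t), E[exp(sigma*B_t)] = exp(sigma^2 t / 2); so E[X_t] = x_0 * exp((mu - sigma^2/2) t) * exp(sigma^2 t / 2) = x_0 * exp(mu t) = 7*exp(7*t/5).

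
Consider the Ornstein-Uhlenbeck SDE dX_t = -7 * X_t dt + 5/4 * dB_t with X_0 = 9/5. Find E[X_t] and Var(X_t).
E[X_t] = 9*exp(-7*t)/5; Var(X_t) = 25/224 - 25*exp(-14*t)/224

The OU SDE dX = -theta X dt + sigma dB admits the integrating factor exp(theta t): d(exp(theta t) X_t) = sigma exp(theta t) dB_t. Integrating from 0 to t:
  X_t = x_0 * exp(-theta t) + sigma * int_0^t exp(-theta (t-s)) dB_s.
The Itô integral has mean 0 and (by the Itô isometry) variance sigma^2 * int_0^t exp(-2 theta (t - s)) ds = sigma^2 * (1 - exp(-2 theta t)) / (2 theta).
With theta = 7, sigma = 5/4, x_0 = 9/5:
  E[X_t] = 9/5 * exp(-7 t) = 9*exp(-7*t)/5
  Var(X_t) = (5/4)^2 * (1 - exp(-2*7 t)) / (2 * 7) = 25/224 - 25*exp(-14*t)/224.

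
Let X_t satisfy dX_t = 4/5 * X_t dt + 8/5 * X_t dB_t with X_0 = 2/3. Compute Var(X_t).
Var(X_t) = 4*(exp(64*t/25) - 1)*exp(8*t/5)/9

For GBM dX = mu X dt + sigma X dB with X_0 = x_0, apply Itô to Y = log X: dY = (mu - sigma^2/2) dt + sigma dB, so Y_t = log(x_0) + (mu - sigma^2/2) t + sigma B_t and hence X_t = x_0 * exp((mu - sigma^2/2) t + sigma B_t).
With mu = 4/5, sigma = 8/5, x_0 = 2/3, this gives:
  X_t = 2/3 * exp((-12/25) * t + (8/5) * B_t).
Since sigma*B_t ~ Normal(0, sigma^2 t), E[exp(sigma*B_t)] = exp(sigma^2 t / 2); so E[X_t] = x_0 * exp((mu - sigma^2/2) t) * exp(sigma^2 t / 2) = x_0 * exp(mu t) = 2*exp(4*t/5)/3.
Var(X_t) = E[X_t^2] - (E[X_t])^2 = x_0^2 * exp(2 mu t) * (exp(sigma^2 t) - 1) = 4*(exp(64*t/25) - 1)*exp(8*t/5)/9.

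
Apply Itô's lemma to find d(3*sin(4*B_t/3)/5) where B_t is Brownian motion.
d(3*sin(4*B_t/3)/5) = (-8*sin(4*B_t/3)/15) dt + (4*cos(4*B_t/3)/5) dB_t

Itô's formula for f(B_t) gives d f(B_t) = f'(B_t) dB_t + (1/2) f''(B_t) dt. Compute derivatives of f(x) = 3*sin(4*x/3)/5:
  f'(x)  = 4*cos(4*x/3)/5
  f''(x) = -16*sin(4*x/3)/15
Substitute x = B_t and multiply the f'' term by 1/2:
  drift     = (1/2) * (-16*sin(4*x/3)/15) evaluated at B_t = -8*sin(4*B_t/3)/15
  diffusion = (4*cos(4*x/3)/5) evaluated at B_t = 4*cos(4*B_t/3)/5
Therefore d(3*sin(4*B_t/3)/5) = (-8*sin(4*B_t/3)/15) dt + (4*cos(4*B_t/3)/5) dB_t.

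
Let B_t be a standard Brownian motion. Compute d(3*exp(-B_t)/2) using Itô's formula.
d(3*exp(-B_t)/2) = (3*exp(-B_t)/4) dt + (-3*exp(-B_t)/2) dB_t

Itô's formula for f(B_t) gives d f(B_t) = f'(B_t) dB_t + (1/2) f''(B_t) dt. Compute derivatives of f(x) = 3*exp(-x)/2:
  f'(x)  = -3*exp(-x)/2
  f''(x) = 3*exp(-x)/2
Substitute x = B_t and multiply the f'' term by 1/2:
  drift     = (1/2) * (3*exp(-x)/2) evaluated at B_t = 3*exp(-B_t)/4
  diffusion = (-3*exp(-x)/2) evaluated at B_t = -3*exp(-B_t)/2
Therefore d(3*exp(-B_t)/2) = (3*exp(-B_t)/4) dt + (-3*exp(-B_t)/2) dB_t.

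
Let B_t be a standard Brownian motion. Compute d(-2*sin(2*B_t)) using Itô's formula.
d(-2*sin(2*B_t)) = (4*sin(2*B_t)) dt + (-4*cos(2*B_t)) dB_t

Itô's formula for f(B_t) gives d f(B_t) = f'(B_t) dB_t + (1/2) f''(B_t) dt. Compute derivatives of f(x) = -2*sin(2*x):
  f'(x)  = -4*cos(2*x)
  f''(x) = 8*sin(2*x)
Substitute x = B_t and multiply the f'' term by 1/2:
  drift     = (1/2) * (8*sin(2*x)) evaluated at B_t = 4*sin(2*B_t)
  diffusion = (-4*cos(2*x)) evaluated at B_t = -4*cos(2*B_t)
Therefore d(-2*sin(2*B_t)) = (4*sin(2*B_t)) dt + (-4*cos(2*B_t)) dB_t.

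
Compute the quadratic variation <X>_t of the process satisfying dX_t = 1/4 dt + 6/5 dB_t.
<X>_t = 36*t/25

For an Itô process dX_t = a(t) dt + b(t) dB_t, the quadratic variation is <X>_t = int_0^t b(s)^2 ds (the drift term does not contribute). Here b(s) = 6/5, so
  b(s)^2 = 36/25.
Integrating from 0 to t:
  <X>_t = int_0^t (36/25) ds = 36*t/25.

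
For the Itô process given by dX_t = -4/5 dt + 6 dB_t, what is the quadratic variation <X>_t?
<X>_t = 36*t

For an Itô process dX_t = a(t) dt + b(t) dB_t, the quadratic variation is <X>_t = int_0^t b(s)^2 ds (the drift term does not contribute). Here b(s) = 6, so
  b(s)^2 = 36.
Integrating from 0 to t:
  <X>_t = int_0^t (36) ds = 36*t.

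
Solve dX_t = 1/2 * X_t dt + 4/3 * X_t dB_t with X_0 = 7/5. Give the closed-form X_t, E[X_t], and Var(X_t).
X_t = 7/5 * exp((-7/18) t + (4/3) B_t); E[X_t] = 7*exp(t/2)/5; Var(X_t) = 49*(exp(16*t/9) - 1)*exp(t)/25

For GBM dX = mu X dt + sigma X dB with X_0 = x_0, apply Itô to Y = log X: dY = (mu - sigma^2/2) dt + sigma dB, so Y_t = log(x_0) + (mu - sigma^2/2) t + sigma B_t and hence X_t = x_0 * exp((mu - sigma^2/2) t + sigma B_t).
With mu = 1/2, sigma = 4/3, x_0 = 7/5, this gives:
  X_t = 7/5 * exp((-7/18) * t + (4/3) * B_t).
Since sigma*B_t ~ Normal(0, sigma^2 t), E[exp(sigma*B_t)] = exp(sigma^2 t / 2); so E[X_t] = x_0 * exp((mu - sigma^2/2) t) * exp(sigma^2 t / 2) = x_0 * exp(mu t) = 7*exp(t/2)/5.
Var(X_t) = E[X_t^2] - (E[X_t])^2 = x_0^2 * exp(2 mu t) * (exp(sigma^2 t) - 1) = 49*(exp(16*t/9) - 1)*exp(t)/25.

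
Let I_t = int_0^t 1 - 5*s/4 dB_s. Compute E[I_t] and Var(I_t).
E[I_t] = 0; Var(I_t) = t*(25*t^2 - 60*t + 48)/48

The Itô integral of a deterministic integrand f(s) has mean 0 because each increment f(s) * (B_{s+ds} - B_s) has mean 0. By the Itô isometry:
  Var( int_0^t f(s) dB_s ) = E[ (int_0^t f(s) dB_s)^2 ] = int_0^t f(s)^2 ds.
Here f(s) = 1 - 5*s/4, so f(s)^2 = (5*s - 4)^2/16. Integrate:
  int_0^t ((5*s - 4)^2/16) ds = t*(25*t^2 - 60*t + 48)/48.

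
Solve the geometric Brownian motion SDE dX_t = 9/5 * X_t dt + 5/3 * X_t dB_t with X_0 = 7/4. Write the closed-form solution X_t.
X_t = 7/4 * exp((37/90) * t + (5/3) * B_t)

For GBM dX = mu X dt + sigma X dB with X_0 = x_0, apply Itô to Y = log X: dY = (mu - sigma^2/2) dt + sigma dB, so Y_t = log(x_0) + (mu - sigma^2/2) t + sigma B_t and hence X_t = x_0 * exp((mu - sigma^2/2) t + sigma B_t).
With mu = 9/5, sigma = 5/3, x_0 = 7/4, this gives:
  X_t = 7/4 * exp((37/90) * t + (5/3) * B_t).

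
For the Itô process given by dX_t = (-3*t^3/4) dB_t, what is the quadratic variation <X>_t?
<X>_t = 9*t^7/112

For an Itô process dX_t = a(t) dt + b(t) dB_t, the quadratic variation is <X>_t = int_0^t b(s)^2 ds (the drift term does not contribute). Here b(s) = -3*s^3/4, so
  b(s)^2 = 9*s^6/16.
Integrating from 0 to t:
  <X>_t = int_0^t (9*s^6/16) ds = 9*t^7/112.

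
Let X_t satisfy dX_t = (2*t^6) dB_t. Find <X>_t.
<X>_t = 4*t^13/13

For an Itô process dX_t = a(t) dt + b(t) dB_t, the quadratic variation is <X>_t = int_0^t b(s)^2 ds (the drift term does not contribute). Here b(s) = 2*s^6, so
  b(s)^2 = 4*s^12.
Integrating from 0 to t:
  <X>_t = int_0^t (4*s^12) ds = 4*t^13/13.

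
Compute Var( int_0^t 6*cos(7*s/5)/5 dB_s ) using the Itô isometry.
Var = 18*t/25 + 9*sin(14*t/5)/35

The Itô integral of a deterministic integrand f(s) has mean 0 because each increment f(s) * (B_{s+ds} - B_s) has mean 0. By the Itô isometry:
  Var( int_0^t f(s) dB_s ) = E[ (int_0^t f(s) dB_s)^2 ] = int_0^t f(s)^2 ds.
Here f(s) = 6*cos(7*s/5)/5, so f(s)^2 = 36*cos(7*s/5)^2/25. Integrate:
  int_0^t (36*cos(7*s/5)^2/25) ds = 18*t/25 + 9*sin(14*t/5)/35.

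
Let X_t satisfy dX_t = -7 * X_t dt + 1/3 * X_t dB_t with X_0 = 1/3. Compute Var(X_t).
Var(X_t) = (exp(t/9) - 1)*exp(-14*t)/9

For GBM dX = mu X dt + sigma X dB with X_0 = x_0, apply Itô to Y = log X: dY = (mu - sigma^2/2) dt + sigma dB, so Y_t = log(x_0) + (mu - sigma^2/2) t + sigma B_t and hence X_t = x_0 * exp((mu - sigma^2/2) t + sigma B_t).
With mu = -7, sigma = 1/3, x_0 = 1/3, this gives:
  X_t = 1/3 * exp((-127/18) * t + (1/3) * B_t).
Since sigma*B_t ~ Normal(0, sigma^2 t), E[exp(sigma*B_t)] = exp(sigma^2 t / 2); so E[X_t] = x_0 * exp((mu - sigma^2/2) t) * exp(sigma^2 t / 2) = x_0 * exp(mu t) = exp(-7*t)/3.
Var(X_t) = E[X_t^2] - (E[X_t])^2 = x_0^2 * exp(2 mu t) * (exp(sigma^2 t) - 1) = (exp(t/9) - 1)*exp(-14*t)/9.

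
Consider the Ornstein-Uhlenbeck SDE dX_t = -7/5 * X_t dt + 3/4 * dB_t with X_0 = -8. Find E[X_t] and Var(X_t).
E[X_t] = -8*exp(-7*t/5); Var(X_t) = 45/224 - 45*exp(-14*t/5)/224

The OU SDE dX = -theta X dt + sigma dB admits the integrating factor exp(theta t): d(exp(theta t) X_t) = sigma exp(theta t) dB_t. Integrating from 0 to t:
  X_t = x_0 * exp(-theta t) + sigma * int_0^t exp(-theta (t-s)) dB_s.
The Itô integral has mean 0 and (by the Itô isometry) variance sigma^2 * int_0^t exp(-2 theta (t - s)) ds = sigma^2 * (1 - exp(-2 theta t)) / (2 theta).
With theta = 7/5, sigma = 3/4, x_0 = -8:
  E[X_t] = -8 * exp(-7/5 t) = -8*exp(-7*t/5)
  Var(X_t) = (3/4)^2 * (1 - exp(-2*7/5 t)) / (2 * 7/5) = 45/224 - 45*exp(-14*t/5)/224.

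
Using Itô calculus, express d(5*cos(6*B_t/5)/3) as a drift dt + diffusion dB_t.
d(5*cos(6*B_t/5)/3) = (-6*cos(6*B_t/5)/5) dt + (-2*sin(6*B_t/5)) dB_t

Itô's formula for f(B_t) gives d f(B_t) = f'(B_t) dB_t + (1/2) f''(B_t) dt. Compute derivatives of f(x) = 5*cos(6*x/5)/3:
  f'(x)  = -2*sin(6*x/5)
  f''(x) = -12*cos(6*x/5)/5
Substitute x = B_t and multiply the f'' term by 1/2:
  drift     = (1/2) * (-12*cos(6*x/5)/5) evaluated at B_t = -6*cos(6*B_t/5)/5
  diffusion = (-2*sin(6*x/5)) evaluated at B_t = -2*sin(6*B_t/5)
Therefore d(5*cos(6*B_t/5)/3) = (-6*cos(6*B_t/5)/5) dt + (-2*sin(6*B_t/5)) dB_t.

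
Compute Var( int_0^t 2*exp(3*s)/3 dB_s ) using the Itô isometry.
Var = 2*exp(6*t)/27 - 2/27

The Itô integral of a deterministic integrand f(s) has mean 0 because each increment f(s) * (B_{s+ds} - B_s) has mean 0. By the Itô isometry:
  Var( int_0^t f(s) dB_s ) = E[ (int_0^t f(s) dB_s)^2 ] = int_0^t f(s)^2 ds.
Here f(s) = 2*exp(3*s)/3, so f(s)^2 = 4*exp(6*s)/9. Integrate:
  int_0^t (4*exp(6*s)/9) ds = 2*exp(6*t)/27 - 2/27.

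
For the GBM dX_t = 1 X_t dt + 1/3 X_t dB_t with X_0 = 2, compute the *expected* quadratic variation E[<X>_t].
E[<X>_t] = 4*exp(19*t/9)/19 - 4/19

<X>_t = int_0^t ((1/3) * X_s)^2 ds. Taking expectation inside the integral: E[<X>_t] = (1/3)^2 * int_0^t E[X_s^2] ds. For GBM, E[X_s^2] = x_0^2 * exp((2 mu + sigma^2) s). Integrating:
  E[<X>_t] = (1/3)^2 * 2^2 * (exp((2*1 + (1/3)^2) t) - 1) / (2*1 + (1/3)^2)
           = (1/3)^2 * 2^2 * (exp((19/9) t) - 1) / (19/9) = 4*exp(19*t/9)/19 - 4/19.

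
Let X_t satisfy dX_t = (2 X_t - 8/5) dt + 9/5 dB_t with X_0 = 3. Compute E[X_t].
E[X_t] = 11*exp(2*t)/5 + 4/5

Taking expectations and using E[dB_t] = 0, the mean m(t) = E[X_t] satisfies the ODE m'(t) = a m(t) + b with m(0) = x_0. With a = 2, b = -8/5, x_0 = 3, the solution is
  m(t) = x_0 * exp(a t) + (b/a) * (exp(a t) - 1)
       = 3 * exp(2 t) + ((-8/5)/2) * (exp(2 t) - 1)
       = 11*exp(2*t)/5 + 4/5.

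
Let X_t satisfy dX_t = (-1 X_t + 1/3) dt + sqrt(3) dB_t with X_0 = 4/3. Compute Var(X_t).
Var(X_t) = 3/2 - 3*exp(-2*t)/2

The variance V(t) = Var(X_t) satisfies V'(t) = 2 a V(t) + c^2 with V(0) = 0 (drift coefficient is linear in X, diffusion is constant). With a = -1, c = sqrt(3), the solution is
  V(t) = (c^2 / (2 a)) * (exp(2 a t) - 1)
       = (sqrt(3)^2 / (2*(-1))) * (exp((-2) t) - 1)
       = 3/2 - 3*exp(-2*t)/2.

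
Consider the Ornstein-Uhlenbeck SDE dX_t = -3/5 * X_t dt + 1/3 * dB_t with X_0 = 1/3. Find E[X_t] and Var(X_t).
E[X_t] = exp(-3*t/5)/3; Var(X_t) = 5/54 - 5*exp(-6*t/5)/54

The OU SDE dX = -theta X dt + sigma dB admits the integrating factor exp(theta t): d(exp(theta t) X_t) = sigma exp(theta t) dB_t. Integrating from 0 to t:
  X_t = x_0 * exp(-theta t) + sigma * int_0^t exp(-theta (t-s)) dB_s.
The Itô integral has mean 0 and (by the Itô isometry) variance sigma^2 * int_0^t exp(-2 theta (t - s)) ds = sigma^2 * (1 - exp(-2 theta t)) / (2 theta).
With theta = 3/5, sigma = 1/3, x_0 = 1/3:
  E[X_t] = 1/3 * exp(-3/5 t) = exp(-3*t/5)/3
  Var(X_t) = (1/3)^2 * (1 - exp(-2*3/5 t)) / (2 * 3/5) = 5/54 - 5*exp(-6*t/5)/54.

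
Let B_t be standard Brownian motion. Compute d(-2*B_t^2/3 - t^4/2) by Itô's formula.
d(-2*B_t^2/3 - t^4/2) = (-2*t^3 - 2/3) dt + (-4*B_t/3) dB_t

Itô's formula for f(t, x): d f(t, B_t) = (f_t + (1/2) f_xx) dt + f_x dB_t. Compute partials of f(t, x) = -t^4/2 - 2*x^2/3:
  f_t(t,x)  = -2*t^3
  f_x(t,x)  = -4*x/3
  f_xx(t,x) = -4/3
Assemble drift = f_t + (1/2) f_xx = -2*t^3 - 2/3 and diffusion = f_x = -4*x/3. Substituting x = B_t:
  d(-2*B_t^2/3 - t^4/2) = (-2*t^3 - 2/3) dt + (-4*B_t/3) dB_t.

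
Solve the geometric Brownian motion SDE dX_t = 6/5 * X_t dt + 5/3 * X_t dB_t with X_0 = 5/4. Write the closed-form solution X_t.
X_t = 5/4 * exp((-17/90) * t + (5/3) * B_t)

For GBM dX = mu X dt + sigma X dB with X_0 = x_0, apply Itô to Y = log X: dY = (mu - sigma^2/2) dt + sigma dB, so Y_t = log(x_0) + (mu - sigma^2/2) t + sigma B_t and hence X_t = x_0 * exp((mu - sigma^2/2) t + sigma B_t).
With mu = 6/5, sigma = 5/3, x_0 = 5/4, this gives:
  X_t = 5/4 * exp((-17/90) * t + (5/3) * B_t).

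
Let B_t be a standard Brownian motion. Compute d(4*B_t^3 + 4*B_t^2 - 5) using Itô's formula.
d(4*B_t^3 + 4*B_t^2 - 5) = (12*B_t + 4) dt + (4*B_t*(3*B_t + 2)) dB_t

Itô's formula for f(B_t) gives d f(B_t) = f'(B_t) dB_t + (1/2) f''(B_t) dt. Compute derivatives of f(x) = 4*x^3 + 4*x^2 - 5:
  f'(x)  = 4*x*(3*x + 2)
  f''(x) = 24*x + 8
Substitute x = B_t and multiply the f'' term by 1/2:
  drift     = (1/2) * (24*x + 8) evaluated at B_t = 12*B_t + 4
  diffusion = (4*x*(3*x + 2)) evaluated at B_t = 4*B_t*(3*B_t + 2)
Therefore d(4*B_t^3 + 4*B_t^2 - 5) = (12*B_t + 4) dt + (4*B_t*(3*B_t + 2)) dB_t.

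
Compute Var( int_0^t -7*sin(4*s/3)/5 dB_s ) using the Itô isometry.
Var = 49*t/50 - 147*sin(4*t/3)*cos(4*t/3)/200

The Itô integral of a deterministic integrand f(s) has mean 0 because each increment f(s) * (B_{s+ds} - B_s) has mean 0. By the Itô isometry:
  Var( int_0^t f(s) dB_s ) = E[ (int_0^t f(s) dB_s)^2 ] = int_0^t f(s)^2 ds.
Here f(s) = -7*sin(4*s/3)/5, so f(s)^2 = 49*sin(4*s/3)^2/25. Integrate:
  int_0^t (49*sin(4*s/3)^2/25) ds = 49*t/50 - 147*sin(4*t/3)*cos(4*t/3)/200.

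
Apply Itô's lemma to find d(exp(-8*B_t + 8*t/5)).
d(exp(-8*B_t + 8*t/5)) = (168*exp(-8*B_t + 8*t/5)/5) dt + (-8*exp(-8*B_t + 8*t/5)) dB_t

Itô's formula for f(t, x): d f(t, B_t) = (f_t + (1/2) f_xx) dt + f_x dB_t. Compute partials of f(t, x) = exp(8*t/5 - 8*x):
  f_t(t,x)  = 8*exp(8*t/5 - 8*x)/5
  f_x(t,x)  = -8*exp(8*t/5 - 8*x)
  f_xx(t,x) = 64*exp(8*t/5 - 8*x)
Assemble drift = f_t + (1/2) f_xx = 168*exp(8*t/5 - 8*x)/5 and diffusion = f_x = -8*exp(8*t/5 - 8*x). Substituting x = B_t:
  d(exp(-8*B_t + 8*t/5)) = (168*exp(-8*B_t + 8*t/5)/5) dt + (-8*exp(-8*B_t + 8*t/5)) dB_t.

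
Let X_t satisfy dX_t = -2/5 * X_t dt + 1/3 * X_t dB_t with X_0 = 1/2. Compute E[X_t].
E[X_t] = exp(-2*t/5)/2

For GBM dX = mu X dt + sigma X dB with X_0 = x_0, apply Itô to Y = log X: dY = (mu - sigma^2/2) dt + sigma dB, so Y_t = log(x_0) + (mu - sigma^2/2) t + sigma B_t and hence X_t = x_0 * exp((mu - sigma^2/2) t + sigma B_t).
With mu = -2/5, sigma = 1/3, x_0 = 1/2, this gives:
  X_t = 1/2 * exp((-41/90) * t + (1/3) * B_t).
Since sigma*B_t ~ Normal(0, sigma^2 t), E[exp(sigma*B_t)] = exp(sigma^2 t / 2); so E[X_t] = x_0 * exp((mu - sigma^2/2) t) * exp(sigma^2 t / 2) = x_0 * exp(mu t) = exp(-2*t/5)/2.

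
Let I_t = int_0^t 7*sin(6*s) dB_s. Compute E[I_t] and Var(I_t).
E[I_t] = 0; Var(I_t) = 49*t/2 - 49*sin(12*t)/24

The Itô integral of a deterministic integrand f(s) has mean 0 because each increment f(s) * (B_{s+ds} - B_s) has mean 0. By the Itô isometry:
  Var( int_0^t f(s) dB_s ) = E[ (int_0^t f(s) dB_s)^2 ] = int_0^t f(s)^2 ds.
Here f(s) = 7*sin(6*s), so f(s)^2 = 49*sin(6*s)^2. Integrate:
  int_0^t (49*sin(6*s)^2) ds = 49*t/2 - 49*sin(12*t)/24.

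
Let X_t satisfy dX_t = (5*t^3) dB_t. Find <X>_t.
<X>_t = 25*t^7/7

For an Itô process dX_t = a(t) dt + b(t) dB_t, the quadratic variation is <X>_t = int_0^t b(s)^2 ds (the drift term does not contribute). Here b(s) = 5*s^3, so
  b(s)^2 = 25*s^6.
Integrating from 0 to t:
  <X>_t = int_0^t (25*s^6) ds = 25*t^7/7.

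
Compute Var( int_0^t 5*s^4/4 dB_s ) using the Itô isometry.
Var = 25*t^9/144

The Itô integral of a deterministic integrand f(s) has mean 0 because each increment f(s) * (B_{s+ds} - B_s) has mean 0. By the Itô isometry:
  Var( int_0^t f(s) dB_s ) = E[ (int_0^t f(s) dB_s)^2 ] = int_0^t f(s)^2 ds.
Here f(s) = 5*s^4/4, so f(s)^2 = 25*s^8/16. Integrate:
  int_0^t (25*s^8/16) ds = 25*t^9/144.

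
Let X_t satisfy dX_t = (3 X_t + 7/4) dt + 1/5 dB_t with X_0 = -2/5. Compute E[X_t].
E[X_t] = 11*exp(3*t)/60 - 7/12

Taking expectations and using E[dB_t] = 0, the mean m(t) = E[X_t] satisfies the ODE m'(t) = a m(t) + b with m(0) = x_0. With a = 3, b = 7/4, x_0 = -2/5, the solution is
  m(t) = x_0 * exp(a t) + (b/a) * (exp(a t) - 1)
       = (-2/5) * exp(3 t) + ((7/4)/3) * (exp(3 t) - 1)
       = 11*exp(3*t)/60 - 7/12.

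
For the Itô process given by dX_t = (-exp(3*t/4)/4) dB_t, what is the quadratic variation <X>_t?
<X>_t = exp(3*t/2)/24 - 1/24

For an Itô process dX_t = a(t) dt + b(t) dB_t, the quadratic variation is <X>_t = int_0^t b(s)^2 ds (the drift term does not contribute). Here b(s) = -exp(3*s/4)/4, so
  b(s)^2 = exp(3*s/2)/16.
Integrating from 0 to t:
  <X>_t = int_0^t (exp(3*s/2)/16) ds = exp(3*t/2)/24 - 1/24.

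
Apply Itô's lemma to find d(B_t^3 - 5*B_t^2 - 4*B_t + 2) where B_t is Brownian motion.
d(B_t^3 - 5*B_t^2 - 4*B_t + 2) = (3*B_t - 5) dt + (3*B_t^2 - 10*B_t - 4) dB_t

Itô's formula for f(B_t) gives d f(B_t) = f'(B_t) dB_t + (1/2) f''(B_t) dt. Compute derivatives of f(x) = x^3 - 5*x^2 - 4*x + 2:
  f'(x)  = 3*x^2 - 10*x - 4
  f''(x) = 6*x - 10
Substitute x = B_t and multiply the f'' term by 1/2:
  drift     = (1/2) * (6*x - 10) evaluated at B_t = 3*B_t - 5
  diffusion = (3*x^2 - 10*x - 4) evaluated at B_t = 3*B_t^2 - 10*B_t - 4
Therefore d(B_t^3 - 5*B_t^2 - 4*B_t + 2) = (3*B_t - 5) dt + (3*B_t^2 - 10*B_t - 4) dB_t.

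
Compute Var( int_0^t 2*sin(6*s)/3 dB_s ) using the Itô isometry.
Var = 2*t/9 - sin(12*t)/54

The Itô integral of a deterministic integrand f(s) has mean 0 because each increment f(s) * (B_{s+ds} - B_s) has mean 0. By the Itô isometry:
  Var( int_0^t f(s) dB_s ) = E[ (int_0^t f(s) dB_s)^2 ] = int_0^t f(s)^2 ds.
Here f(s) = 2*sin(6*s)/3, so f(s)^2 = 4*sin(6*s)^2/9. Integrate:
  int_0^t (4*sin(6*s)^2/9) ds = 2*t/9 - sin(12*t)/54.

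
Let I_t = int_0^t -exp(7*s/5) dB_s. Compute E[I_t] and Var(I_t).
E[I_t] = 0; Var(I_t) = 5*exp(14*t/5)/14 - 5/14

The Itô integral of a deterministic integrand f(s) has mean 0 because each increment f(s) * (B_{s+ds} - B_s) has mean 0. By the Itô isometry:
  Var( int_0^t f(s) dB_s ) = E[ (int_0^t f(s) dB_s)^2 ] = int_0^t f(s)^2 ds.
Here f(s) = -exp(7*s/5), so f(s)^2 = exp(14*s/5). Integrate:
  int_0^t (exp(14*s/5)) ds = 5*exp(14*t/5)/14 - 5/14.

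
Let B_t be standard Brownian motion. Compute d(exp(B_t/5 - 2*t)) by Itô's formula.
d(exp(B_t/5 - 2*t)) = (-99*exp(B_t/5 - 2*t)/50) dt + (exp(B_t/5 - 2*t)/5) dB_t

Itô's formula for f(t, x): d f(t, B_t) = (f_t + (1/2) f_xx) dt + f_x dB_t. Compute partials of f(t, x) = exp(-2*t + x/5):
  f_t(t,x)  = -2*exp(-2*t + x/5)
  f_x(t,x)  = exp(-2*t + x/5)/5
  f_xx(t,x) = exp(-2*t + x/5)/25
Assemble drift = f_t + (1/2) f_xx = -99*exp(-2*t + x/5)/50 and diffusion = f_x = exp(-2*t + x/5)/5. Substituting x = B_t:
  d(exp(B_t/5 - 2*t)) = (-99*exp(B_t/5 - 2*t)/50) dt + (exp(B_t/5 - 2*t)/5) dB_t.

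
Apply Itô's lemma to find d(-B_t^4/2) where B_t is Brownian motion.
d(-B_t^4/2) = (-3*B_t^2) dt + (-2*B_t^3) dB_t

Itô's formula for f(B_t) gives d f(B_t) = f'(B_t) dB_t + (1/2) f''(B_t) dt. Compute derivatives of f(x) = -x^4/2:
  f'(x)  = -2*x^3
  f''(x) = -6*x^2
Substitute x = B_t and multiply the f'' term by 1/2:
  drift     = (1/2) * (-6*x^2) evaluated at B_t = -3*B_t^2
  diffusion = (-2*x^3) evaluated at B_t = -2*B_t^3
Therefore d(-B_t^4/2) = (-3*B_t^2) dt + (-2*B_t^3) dB_t.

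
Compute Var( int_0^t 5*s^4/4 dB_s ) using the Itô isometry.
Var = 25*t^9/144

The Itô integral of a deterministic integrand f(s) has mean 0 because each increment f(s) * (B_{s+ds} - B_s) has mean 0. By the Itô isometry:
  Var( int_0^t f(s) dB_s ) = E[ (int_0^t f(s) dB_s)^2 ] = int_0^t f(s)^2 ds.
Here f(s) = 5*s^4/4, so f(s)^2 = 25*s^8/16. Integrate:
  int_0^t (25*s^8/16) ds = 25*t^9/144.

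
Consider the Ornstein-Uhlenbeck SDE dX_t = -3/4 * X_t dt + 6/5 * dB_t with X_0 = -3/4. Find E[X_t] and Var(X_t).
E[X_t] = -3*exp(-3*t/4)/4; Var(X_t) = 24/25 - 24*exp(-3*t/2)/25

The OU SDE dX = -theta X dt + sigma dB admits the integrating factor exp(theta t): d(exp(theta t) X_t) = sigma exp(theta t) dB_t. Integrating from 0 to t:
  X_t = x_0 * exp(-theta t) + sigma * int_0^t exp(-theta (t-s)) dB_s.
The Itô integral has mean 0 and (by the Itô isometry) variance sigma^2 * int_0^t exp(-2 theta (t - s)) ds = sigma^2 * (1 - exp(-2 theta t)) / (2 theta).
With theta = 3/4, sigma = 6/5, x_0 = -3/4:
  E[X_t] = -3/4 * exp(-3/4 t) = -3*exp(-3*t/4)/4
  Var(X_t) = (6/5)^2 * (1 - exp(-2*3/4 t)) / (2 * 3/4) = 24/25 - 24*exp(-3*t/2)/25.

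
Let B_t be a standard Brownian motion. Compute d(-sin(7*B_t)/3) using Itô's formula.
d(-sin(7*B_t)/3) = (49*sin(7*B_t)/6) dt + (-7*cos(7*B_t)/3) dB_t

Itô's formula for f(B_t) gives d f(B_t) = f'(B_t) dB_t + (1/2) f''(B_t) dt. Compute derivatives of f(x) = -sin(7*x)/3:
  f'(x)  = -7*cos(7*x)/3
  f''(x) = 49*sin(7*x)/3
Substitute x = B_t and multiply the f'' term by 1/2:
  drift     = (1/2) * (49*sin(7*x)/3) evaluated at B_t = 49*sin(7*B_t)/6
  diffusion = (-7*cos(7*x)/3) evaluated at B_t = -7*cos(7*B_t)/3
Therefore d(-sin(7*B_t)/3) = (49*sin(7*B_t)/6) dt + (-7*cos(7*B_t)/3) dB_t.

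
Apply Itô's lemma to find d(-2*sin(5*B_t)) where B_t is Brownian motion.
d(-2*sin(5*B_t)) = (25*sin(5*B_t)) dt + (-10*cos(5*B_t)) dB_t

Itô's formula for f(B_t) gives d f(B_t) = f'(B_t) dB_t + (1/2) f''(B_t) dt. Compute derivatives of f(x) = -2*sin(5*x):
  f'(x)  = -10*cos(5*x)
  f''(x) = 50*sin(5*x)
Substitute x = B_t and multiply the f'' term by 1/2:
  drift     = (1/2) * (50*sin(5*x)) evaluated at B_t = 25*sin(5*B_t)
  diffusion = (-10*cos(5*x)) evaluated at B_t = -10*cos(5*B_t)
Therefore d(-2*sin(5*B_t)) = (25*sin(5*B_t)) dt + (-10*cos(5*B_t)) dB_t.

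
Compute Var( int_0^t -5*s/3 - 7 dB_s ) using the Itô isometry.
Var = t*(25*t^2 + 315*t + 1323)/27

The Itô integral of a deterministic integrand f(s) has mean 0 because each increment f(s) * (B_{s+ds} - B_s) has mean 0. By the Itô isometry:
  Var( int_0^t f(s) dB_s ) = E[ (int_0^t f(s) dB_s)^2 ] = int_0^t f(s)^2 ds.
Here f(s) = -5*s/3 - 7, so f(s)^2 = (5*s + 21)^2/9. Integrate:
  int_0^t ((5*s + 21)^2/9) ds = t*(25*t^2 + 315*t + 1323)/27.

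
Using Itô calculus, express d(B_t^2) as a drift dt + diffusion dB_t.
d(B_t^2) = (1) dt + (2*B_t) dB_t

Itô's formula for f(B_t) gives d f(B_t) = f'(B_t) dB_t + (1/2) f''(B_t) dt. Compute derivatives of f(x) = x^2:
  f'(x)  = 2*x
  f''(x) = 2
Substitute x = B_t and multiply the f'' term by 1/2:
  drift     = (1/2) * (2) evaluated at B_t = 1
  diffusion = (2*x) evaluated at B_t = 2*B_t
Therefore d(B_t^2) = (1) dt + (2*B_t) dB_t.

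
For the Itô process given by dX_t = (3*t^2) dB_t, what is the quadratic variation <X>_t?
<X>_t = 9*t^5/5

For an Itô process dX_t = a(t) dt + b(t) dB_t, the quadratic variation is <X>_t = int_0^t b(s)^2 ds (the drift term does not contribute). Here b(s) = 3*s^2, so
  b(s)^2 = 9*s^4.
Integrating from 0 to t:
  <X>_t = int_0^t (9*s^4) ds = 9*t^5/5.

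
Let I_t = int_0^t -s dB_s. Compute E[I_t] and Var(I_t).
E[I_t] = 0; Var(I_t) = t^3/3

The Itô integral of a deterministic integrand f(s) has mean 0 because each increment f(s) * (B_{s+ds} - B_s) has mean 0. By the Itô isometry:
  Var( int_0^t f(s) dB_s ) = E[ (int_0^t f(s) dB_s)^2 ] = int_0^t f(s)^2 ds.
Here f(s) = -s, so f(s)^2 = s^2. Integrate:
  int_0^t (s^2) ds = t^3/3.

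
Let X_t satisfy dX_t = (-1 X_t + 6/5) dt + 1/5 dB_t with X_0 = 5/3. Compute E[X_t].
E[X_t] = 6/5 + 7*exp(-t)/15

Taking expectations and using E[dB_t] = 0, the mean m(t) = E[X_t] satisfies the ODE m'(t) = a m(t) + b with m(0) = x_0. With a = -1, b = 6/5, x_0 = 5/3, the solution is
  m(t) = x_0 * exp(a t) + (b/a) * (exp(a t) - 1)
       = (5/3) * exp((-1) t) + ((6/5)/(-1)) * (exp((-1) t) - 1)
       = 6/5 + 7*exp(-t)/15.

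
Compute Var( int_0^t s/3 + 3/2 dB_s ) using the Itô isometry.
Var = t*(4*t^2 + 54*t + 243)/108

The Itô integral of a deterministic integrand f(s) has mean 0 because each increment f(s) * (B_{s+ds} - B_s) has mean 0. By the Itô isometry:
  Var( int_0^t f(s) dB_s ) = E[ (int_0^t f(s) dB_s)^2 ] = int_0^t f(s)^2 ds.
Here f(s) = s/3 + 3/2, so f(s)^2 = (2*s + 9)^2/36. Integrate:
  int_0^t ((2*s + 9)^2/36) ds = t*(4*t^2 + 54*t + 243)/108.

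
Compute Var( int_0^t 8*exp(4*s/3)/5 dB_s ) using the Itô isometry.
Var = 24*exp(8*t/3)/25 - 24/25

The Itô integral of a deterministic integrand f(s) has mean 0 because each increment f(s) * (B_{s+ds} - B_s) has mean 0. By the Itô isometry:
  Var( int_0^t f(s) dB_s ) = E[ (int_0^t f(s) dB_s)^2 ] = int_0^t f(s)^2 ds.
Here f(s) = 8*exp(4*s/3)/5, so f(s)^2 = 64*exp(8*s/3)/25. Integrate:
  int_0^t (64*exp(8*s/3)/25) ds = 24*exp(8*t/3)/25 - 24/25.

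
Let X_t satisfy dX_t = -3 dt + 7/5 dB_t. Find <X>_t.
<X>_t = 49*t/25

For an Itô process dX_t = a(t) dt + b(t) dB_t, the quadratic variation is <X>_t = int_0^t b(s)^2 ds (the drift term does not contribute). Here b(s) = 7/5, so
  b(s)^2 = 49/25.
Integrating from 0 to t:
  <X>_t = int_0^t (49/25) ds = 49*t/25.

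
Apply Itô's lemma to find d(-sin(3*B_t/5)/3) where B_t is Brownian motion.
d(-sin(3*B_t/5)/3) = (3*sin(3*B_t/5)/50) dt + (-cos(3*B_t/5)/5) dB_t

Itô's formula for f(B_t) gives d f(B_t) = f'(B_t) dB_t + (1/2) f''(B_t) dt. Compute derivatives of f(x) = -sin(3*x/5)/3:
  f'(x)  = -cos(3*x/5)/5
  f''(x) = 3*sin(3*x/5)/25
Substitute x = B_t and multiply the f'' term by 1/2:
  drift     = (1/2) * (3*sin(3*x/5)/25) evaluated at B_t = 3*sin(3*B_t/5)/50
  diffusion = (-cos(3*x/5)/5) evaluated at B_t = -cos(3*B_t/5)/5
Therefore d(-sin(3*B_t/5)/3) = (3*sin(3*B_t/5)/50) dt + (-cos(3*B_t/5)/5) dB_t.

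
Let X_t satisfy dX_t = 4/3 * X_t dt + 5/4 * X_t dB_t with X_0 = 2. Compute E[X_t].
E[X_t] = 2*exp(4*t/3)

For GBM dX = mu X dt + sigma X dB with X_0 = x_0, apply Itô to Y = log X: dY = (mu - sigma^2/2) dt + sigma dB, so Y_t = log(x_0) + (mu - sigma^2/2) t + sigma B_t and hence X_t = x_0 * exp((mu - sigma^2/2) t + sigma B_t).
With mu = 4/3, sigma = 5/4, x_0 = 2, this gives:
  X_t = 2 * exp((53/96) * t + (5/4) * B_t).
Since sigma*B_t ~ Normal(0, sigma^2 t), E[exp(sigma*B_t)] = exp(sigma^2 t / 2); so E[X_t] = x_0 * exp((mu - sigma^2/2) t) * exp(sigma^2 t / 2) = x_0 * exp(mu t) = 2*exp(4*t/3).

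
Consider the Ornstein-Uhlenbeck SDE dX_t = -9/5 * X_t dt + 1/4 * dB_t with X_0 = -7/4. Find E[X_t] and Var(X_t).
E[X_t] = -7*exp(-9*t/5)/4; Var(X_t) = 5/288 - 5*exp(-18*t/5)/288

The OU SDE dX = -theta X dt + sigma dB admits the integrating factor exp(theta t): d(exp(theta t) X_t) = sigma exp(theta t) dB_t. Integrating from 0 to t:
  X_t = x_0 * exp(-theta t) + sigma * int_0^t exp(-theta (t-s)) dB_s.
The Itô integral has mean 0 and (by the Itô isometry) variance sigma^2 * int_0^t exp(-2 theta (t - s)) ds = sigma^2 * (1 - exp(-2 theta t)) / (2 theta).
With theta = 9/5, sigma = 1/4, x_0 = -7/4:
  E[X_t] = -7/4 * exp(-9/5 t) = -7*exp(-9*t/5)/4
  Var(X_t) = (1/4)^2 * (1 - exp(-2*9/5 t)) / (2 * 9/5) = 5/288 - 5*exp(-18*t/5)/288.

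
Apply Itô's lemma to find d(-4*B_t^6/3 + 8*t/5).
d(-4*B_t^6/3 + 8*t/5) = (8/5 - 20*B_t^4) dt + (-8*B_t^5) dB_t

Itô's formula for f(t, x): d f(t, B_t) = (f_t + (1/2) f_xx) dt + f_x dB_t. Compute partials of f(t, x) = 8*t/5 - 4*x^6/3:
  f_t(t,x)  = 8/5
  f_x(t,x)  = -8*x^5
  f_xx(t,x) = -40*x^4
Assemble drift = f_t + (1/2) f_xx = 8/5 - 20*x^4 and diffusion = f_x = -8*x^5. Substituting x = B_t:
  d(-4*B_t^6/3 + 8*t/5) = (8/5 - 20*B_t^4) dt + (-8*B_t^5) dB_t.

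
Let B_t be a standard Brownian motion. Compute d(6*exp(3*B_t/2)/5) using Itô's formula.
d(6*exp(3*B_t/2)/5) = (27*exp(3*B_t/2)/20) dt + (9*exp(3*B_t/2)/5) dB_t

Itô's formula for f(B_t) gives d f(B_t) = f'(B_t) dB_t + (1/2) f''(B_t) dt. Compute derivatives of f(x) = 6*exp(3*x/2)/5:
  f'(x)  = 9*exp(3*x/2)/5
  f''(x) = 27*exp(3*x/2)/10
Substitute x = B_t and multiply the f'' term by 1/2:
  drift     = (1/2) * (27*exp(3*x/2)/10) evaluated at B_t = 27*exp(3*B_t/2)/20
  diffusion = (9*exp(3*x/2)/5) evaluated at B_t = 9*exp(3*B_t/2)/5
Therefore d(6*exp(3*B_t/2)/5) = (27*exp(3*B_t/2)/20) dt + (9*exp(3*B_t/2)/5) dB_t.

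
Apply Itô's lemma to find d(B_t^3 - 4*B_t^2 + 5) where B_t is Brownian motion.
d(B_t^3 - 4*B_t^2 + 5) = (3*B_t - 4) dt + (B_t*(3*B_t - 8)) dB_t

Itô's formula for f(B_t) gives d f(B_t) = f'(B_t) dB_t + (1/2) f''(B_t) dt. Compute derivatives of f(x) = x^3 - 4*x^2 + 5:
  f'(x)  = x*(3*x - 8)
  f''(x) = 6*x - 8
Substitute x = B_t and multiply the f'' term by 1/2:
  drift     = (1/2) * (6*x - 8) evaluated at B_t = 3*B_t - 4
  diffusion = (x*(3*x - 8)) evaluated at B_t = B_t*(3*B_t - 8)
Therefore d(B_t^3 - 4*B_t^2 + 5) = (3*B_t - 4) dt + (B_t*(3*B_t - 8)) dB_t.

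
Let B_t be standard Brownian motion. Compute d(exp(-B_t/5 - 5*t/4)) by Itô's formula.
d(exp(-B_t/5 - 5*t/4)) = (-123*exp(-B_t/5 - 5*t/4)/100) dt + (-exp(-B_t/5 - 5*t/4)/5) dB_t

Itô's formula for f(t, x): d f(t, B_t) = (f_t + (1/2) f_xx) dt + f_x dB_t. Compute partials of f(t, x) = exp(-5*t/4 - x/5):
  f_t(t,x)  = -5*exp(-5*t/4 - x/5)/4
  f_x(t,x)  = -exp(-5*t/4 - x/5)/5
  f_xx(t,x) = exp(-5*t/4 - x/5)/25
Assemble drift = f_t + (1/2) f_xx = -123*exp(-5*t/4 - x/5)/100 and diffusion = f_x = -exp(-5*t/4 - x/5)/5. Substituting x = B_t:
  d(exp(-B_t/5 - 5*t/4)) = (-123*exp(-B_t/5 - 5*t/4)/100) dt + (-exp(-B_t/5 - 5*t/4)/5) dB_t.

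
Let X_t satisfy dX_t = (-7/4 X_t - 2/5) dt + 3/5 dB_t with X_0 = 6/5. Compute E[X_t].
E[X_t] = -8/35 + 10*exp(-7*t/4)/7

Taking expectations and using E[dB_t] = 0, the mean m(t) = E[X_t] satisfies the ODE m'(t) = a m(t) + b with m(0) = x_0. With a = -7/4, b = -2/5, x_0 = 6/5, the solution is
  m(t) = x_0 * exp(a t) + (b/a) * (exp(a t) - 1)
       = (6/5) * exp((-7/4) t) + ((-2/5)/(-7/4)) * (exp((-7/4) t) - 1)
       = -8/35 + 10*exp(-7*t/4)/7.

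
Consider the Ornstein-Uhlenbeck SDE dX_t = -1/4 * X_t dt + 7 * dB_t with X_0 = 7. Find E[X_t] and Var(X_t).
E[X_t] = 7*exp(-t/4); Var(X_t) = 98 - 98*exp(-t/2)

The OU SDE dX = -theta X dt + sigma dB admits the integrating factor exp(theta t): d(exp(theta t) X_t) = sigma exp(theta t) dB_t. Integrating from 0 to t:
  X_t = x_0 * exp(-theta t) + sigma * int_0^t exp(-theta (t-s)) dB_s.
The Itô integral has mean 0 and (by the Itô isometry) variance sigma^2 * int_0^t exp(-2 theta (t - s)) ds = sigma^2 * (1 - exp(-2 theta t)) / (2 theta).
With theta = 1/4, sigma = 7, x_0 = 7:
  E[X_t] = 7 * exp(-1/4 t) = 7*exp(-t/4)
  Var(X_t) = (7)^2 * (1 - exp(-2*1/4 t)) / (2 * 1/4) = 98 - 98*exp(-t/2).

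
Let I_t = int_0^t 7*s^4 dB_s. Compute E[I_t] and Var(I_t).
E[I_t] = 0; Var(I_t) = 49*t^9/9

The Itô integral of a deterministic integrand f(s) has mean 0 because each increment f(s) * (B_{s+ds} - B_s) has mean 0. By the Itô isometry:
  Var( int_0^t f(s) dB_s ) = E[ (int_0^t f(s) dB_s)^2 ] = int_0^t f(s)^2 ds.
Here f(s) = 7*s^4, so f(s)^2 = 49*s^8. Integrate:
  int_0^t (49*s^8) ds = 49*t^9/9.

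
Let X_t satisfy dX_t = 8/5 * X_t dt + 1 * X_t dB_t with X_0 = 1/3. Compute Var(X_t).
Var(X_t) = (exp(t) - 1)*exp(16*t/5)/9

For GBM dX = mu X dt + sigma X dB with X_0 = x_0, apply Itô to Y = log X: dY = (mu - sigma^2/2) dt + sigma dB, so Y_t = log(x_0) + (mu - sigma^2/2) t + sigma B_t and hence X_t = x_0 * exp((mu - sigma^2/2) t + sigma B_t).
With mu = 8/5, sigma = 1, x_0 = 1/3, this gives:
  X_t = 1/3 * exp((11/10) * t + (1) * B_t).
Since sigma*B_t ~ Normal(0, sigma^2 t), E[exp(sigma*B_t)] = exp(sigma^2 t / 2); so E[X_t] = x_0 * exp((mu - sigma^2/2) t) * exp(sigma^2 t / 2) = x_0 * exp(mu t) = exp(8*t/5)/3.
Var(X_t) = E[X_t^2] - (E[X_t])^2 = x_0^2 * exp(2 mu t) * (exp(sigma^2 t) - 1) = (exp(t) - 1)*exp(16*t/5)/9.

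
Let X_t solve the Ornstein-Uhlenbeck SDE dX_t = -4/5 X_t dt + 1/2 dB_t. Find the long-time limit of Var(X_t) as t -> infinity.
lim Var(X_t) = 5/32

The OU SDE dX = -theta X dt + sigma dB admits the integrating factor exp(theta t): d(exp(theta t) X_t) = sigma exp(theta t) dB_t. Integrating from 0 to t gives X_t = x_0 * exp(-theta t) + sigma * int_0^t exp(-theta (t-s)) dB_s for any initial x_0. The Itô integral has variance (by the Itô isometry) sigma^2 * int_0^t exp(-2 theta (t - s)) ds = sigma^2 * (1 - exp(-2 theta t)) / (2 theta), independent of x_0.
With theta = 4/5, sigma = 1/2:
  Var(X_t) = (1/2)^2 * (1 - exp(-2*4/5 t)) / (2 * 4/5) = 5/32 - 5*exp(-8*t/5)/32.
As t -> infinity, exp(-2*4/5 t) -> 0, so the stationary variance is sigma^2 / (2 theta) = 5/32.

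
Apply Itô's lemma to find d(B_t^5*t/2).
d(B_t^5*t/2) = (B_t^3*(B_t^2 + 10*t)/2) dt + (5*B_t^4*t/2) dB_t

Itô's formula for f(t, x): d f(t, B_t) = (f_t + (1/2) f_xx) dt + f_x dB_t. Compute partials of f(t, x) = t*x^5/2:
  f_t(t,x)  = x^5/2
  f_x(t,x)  = 5*t*x^4/2
  f_xx(t,x) = 10*t*x^3
Assemble drift = f_t + (1/2) f_xx = x^3*(10*t + x^2)/2 and diffusion = f_x = 5*t*x^4/2. Substituting x = B_t:
  d(B_t^5*t/2) = (B_t^3*(B_t^2 + 10*t)/2) dt + (5*B_t^4*t/2) dB_t.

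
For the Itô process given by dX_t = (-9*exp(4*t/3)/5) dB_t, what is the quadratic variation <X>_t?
<X>_t = 243*exp(8*t/3)/200 - 243/200

For an Itô process dX_t = a(t) dt + b(t) dB_t, the quadratic variation is <X>_t = int_0^t b(s)^2 ds (the drift term does not contribute). Here b(s) = -9*exp(4*s/3)/5, so
  b(s)^2 = 81*exp(8*s/3)/25.
Integrating from 0 to t:
  <X>_t = int_0^t (81*exp(8*s/3)/25) ds = 243*exp(8*t/3)/200 - 243/200.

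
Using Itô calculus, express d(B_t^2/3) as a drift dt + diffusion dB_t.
d(B_t^2/3) = (1/3) dt + (2*B_t/3) dB_t

Itô's formula for f(B_t) gives d f(B_t) = f'(B_t) dB_t + (1/2) f''(B_t) dt. Compute derivatives of f(x) = x^2/3:
  f'(x)  = 2*x/3
  f''(x) = 2/3
Substitute x = B_t and multiply the f'' term by 1/2:
  drift     = (1/2) * (2/3) evaluated at B_t = 1/3
  diffusion = (2*x/3) evaluated at B_t = 2*B_t/3
Therefore d(B_t^2/3) = (1/3) dt + (2*B_t/3) dB_t.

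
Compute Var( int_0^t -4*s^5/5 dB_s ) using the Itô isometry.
Var = 16*t^11/275

The Itô integral of a deterministic integrand f(s) has mean 0 because each increment f(s) * (B_{s+ds} - B_s) has mean 0. By the Itô isometry:
  Var( int_0^t f(s) dB_s ) = E[ (int_0^t f(s) dB_s)^2 ] = int_0^t f(s)^2 ds.
Here f(s) = -4*s^5/5, so f(s)^2 = 16*s^10/25. Integrate:
  int_0^t (16*s^10/25) ds = 16*t^11/275.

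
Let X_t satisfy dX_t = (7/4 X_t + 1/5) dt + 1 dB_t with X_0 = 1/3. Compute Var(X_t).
Var(X_t) = 2*exp(7*t/2)/7 - 2/7

The variance V(t) = Var(X_t) satisfies V'(t) = 2 a V(t) + c^2 with V(0) = 0 (drift coefficient is linear in X, diffusion is constant). With a = 7/4, c = 1, the solution is
  V(t) = (c^2 / (2 a)) * (exp(2 a t) - 1)
       = (1^2 / (2*(7/4))) * (exp((7/2) t) - 1)
       = 2*exp(7*t/2)/7 - 2/7.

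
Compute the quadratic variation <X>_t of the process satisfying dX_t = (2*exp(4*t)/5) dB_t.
<X>_t = exp(8*t)/50 - 1/50

For an Itô process dX_t = a(t) dt + b(t) dB_t, the quadratic variation is <X>_t = int_0^t b(s)^2 ds (the drift term does not contribute). Here b(s) = 2*exp(4*s)/5, so
  b(s)^2 = 4*exp(8*s)/25.
Integrating from 0 to t:
  <X>_t = int_0^t (4*exp(8*s)/25) ds = exp(8*t)/50 - 1/50.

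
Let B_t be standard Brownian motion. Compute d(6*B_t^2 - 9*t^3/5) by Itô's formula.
d(6*B_t^2 - 9*t^3/5) = (6 - 27*t^2/5) dt + (12*B_t) dB_t

Itô's formula for f(t, x): d f(t, B_t) = (f_t + (1/2) f_xx) dt + f_x dB_t. Compute partials of f(t, x) = -9*t^3/5 + 6*x^2:
  f_t(t,x)  = -27*t^2/5
  f_x(t,x)  = 12*x
  f_xx(t,x) = 12
Assemble drift = f_t + (1/2) f_xx = 6 - 27*t^2/5 and diffusion = f_x = 12*x. Substituting x = B_t:
  d(6*B_t^2 - 9*t^3/5) = (6 - 27*t^2/5) dt + (12*B_t) dB_t.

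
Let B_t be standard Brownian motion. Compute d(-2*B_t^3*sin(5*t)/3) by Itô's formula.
d(-2*B_t^3*sin(5*t)/3) = (-2*B_t*(5*B_t^2*cos(5*t)/3 + sin(5*t))) dt + (-2*B_t^2*sin(5*t)) dB_t

Itô's formula for f(t, x): d f(t, B_t) = (f_t + (1/2) f_xx) dt + f_x dB_t. Compute partials of f(t, x) = -2*x^3*sin(5*t)/3:
  f_t(t,x)  = -10*x^3*cos(5*t)/3
  f_x(t,x)  = -2*x^2*sin(5*t)
  f_xx(t,x) = -4*x*sin(5*t)
Assemble drift = f_t + (1/2) f_xx = -2*x*(5*x^2*cos(5*t)/3 + sin(5*t)) and diffusion = f_x = -2*x^2*sin(5*t). Substituting x = B_t:
  d(-2*B_t^3*sin(5*t)/3) = (-2*B_t*(5*B_t^2*cos(5*t)/3 + sin(5*t))) dt + (-2*B_t^2*sin(5*t)) dB_t.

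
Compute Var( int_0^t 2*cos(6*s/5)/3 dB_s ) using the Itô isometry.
Var = 2*t/9 + 5*sin(12*t/5)/54

The Itô integral of a deterministic integrand f(s) has mean 0 because each increment f(s) * (B_{s+ds} - B_s) has mean 0. By the Itô isometry:
  Var( int_0^t f(s) dB_s ) = E[ (int_0^t f(s) dB_s)^2 ] = int_0^t f(s)^2 ds.
Here f(s) = 2*cos(6*s/5)/3, so f(s)^2 = 4*cos(6*s/5)^2/9. Integrate:
  int_0^t (4*cos(6*s/5)^2/9) ds = 2*t/9 + 5*sin(12*t/5)/54.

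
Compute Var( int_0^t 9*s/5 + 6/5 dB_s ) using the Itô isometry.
Var = 9*t*(3*t^2 + 6*t + 4)/25

The Itô integral of a deterministic integrand f(s) has mean 0 because each increment f(s) * (B_{s+ds} - B_s) has mean 0. By the Itô isometry:
  Var( int_0^t f(s) dB_s ) = E[ (int_0^t f(s) dB_s)^2 ] = int_0^t f(s)^2 ds.
Here f(s) = 9*s/5 + 6/5, so f(s)^2 = 9*(3*s + 2)^2/25. Integrate:
  int_0^t (9*(3*s + 2)^2/25) ds = 9*t*(3*t^2 + 6*t + 4)/25.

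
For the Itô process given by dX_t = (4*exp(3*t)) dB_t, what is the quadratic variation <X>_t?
<X>_t = 8*exp(6*t)/3 - 8/3

For an Itô process dX_t = a(t) dt + b(t) dB_t, the quadratic variation is <X>_t = int_0^t b(s)^2 ds (the drift term does not contribute). Here b(s) = 4*exp(3*s), so
  b(s)^2 = 16*exp(6*s).
Integrating from 0 to t:
  <X>_t = int_0^t (16*exp(6*s)) ds = 8*exp(6*t)/3 - 8/3.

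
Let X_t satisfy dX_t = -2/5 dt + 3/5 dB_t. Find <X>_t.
<X>_t = 9*t/25

For an Itô process dX_t = a(t) dt + b(t) dB_t, the quadratic variation is <X>_t = int_0^t b(s)^2 ds (the drift term does not contribute). Here b(s) = 3/5, so
  b(s)^2 = 9/25.
Integrating from 0 to t:
  <X>_t = int_0^t (9/25) ds = 9*t/25.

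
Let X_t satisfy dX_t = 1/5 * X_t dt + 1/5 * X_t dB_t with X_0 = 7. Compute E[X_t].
E[X_t] = 7*exp(t/5)

For GBM dX = mu X dt + sigma X dB with X_0 = x_0, apply Itô to Y = log X: dY = (mu - sigma^2/2) dt + sigma dB, so Y_t = log(x_0) + (mu - sigma^2/2) t + sigma B_t and hence X_t = x_0 * exp((mu - sigma^2/2) t + sigma B_t).
With mu = 1/5, sigma = 1/5, x_0 = 7, this gives:
  X_t = 7 * exp((9/50) * t + (1/5) * B_t).
Since sigma*B_t ~ Normal(0, sigma^2 t), E[exp(sigma*B_t)] = exp(sigma^2 t / 2); so E[X_t] = x_0 * exp((mu - sigma^2/2) t) * exp(sigma^2 t / 2) = x_0 * exp(mu t) = 7*exp(t/5).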